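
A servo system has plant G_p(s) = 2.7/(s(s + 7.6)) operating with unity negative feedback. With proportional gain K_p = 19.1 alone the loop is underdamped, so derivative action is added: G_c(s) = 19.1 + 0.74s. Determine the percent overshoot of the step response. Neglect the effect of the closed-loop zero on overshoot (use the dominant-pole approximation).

5.95%

Forward path: (19.1 + 0.74s)·2.7/(s(s+7.6)). The closed-loop characteristic equation is s² + (7.6 + 2.7·0.74)s + 2.7·19.1 = 0.
That is s² + 9.598s + 51.57 = 0, so ω_n = 7.181 rad/s and ζ = 9.598/(2·7.181) = 0.6683.
%OS = 100·exp(−πζ/√(1−ζ²)) = 5.95%.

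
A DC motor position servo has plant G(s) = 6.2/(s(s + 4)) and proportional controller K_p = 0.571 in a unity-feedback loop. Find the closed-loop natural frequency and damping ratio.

With unity feedback the closed-loop characteristic equation is s² + 4s + 0.571·6.2 = s² + 4s + 3.54 = 0.
Matching s² + 2ζω_n s + ω_n²: ω_n = √3.54 = 1.882 rad/s and 2ζω_n = 4, so ζ = 4/(2·1.882) = 1.06.

ω_n = 1.88 rad/s, ζ = 1.06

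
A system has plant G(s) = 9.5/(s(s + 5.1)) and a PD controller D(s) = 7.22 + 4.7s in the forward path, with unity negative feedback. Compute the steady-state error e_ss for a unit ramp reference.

0.0744

The loop has one pole at the origin (type 1). Velocity error constant K_v = lim_{s→0} s·D(s)G(s) = 7.22·9.5/5.1 = 13.45.
Steady-state error to a unit ramp: e_ss = 1/K_v = 0.0744.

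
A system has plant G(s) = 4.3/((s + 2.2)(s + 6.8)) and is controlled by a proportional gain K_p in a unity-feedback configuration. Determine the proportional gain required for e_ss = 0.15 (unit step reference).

K_p = 19.7

The loop is type 0, so e_ss(step) = 1/(1 + K_pos) with K_pos = K_p·G(0).
G(0) = 0.2874. Require 1/(1 + K_p·0.2874) = 0.15, so 1 + 0.2874·K_p = 6.667.
K_p = (6.667 − 1)/0.2874 = 19.7.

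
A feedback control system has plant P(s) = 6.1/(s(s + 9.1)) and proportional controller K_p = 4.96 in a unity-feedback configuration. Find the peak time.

T_p = 1.02 s

From 1 + K_pP(s) = 0: s² + 9.1s + 30.26 = 0 ⇒ ω_n = 5.501, ζ = 0.8272.
Damped frequency ω_d = ω_n√(1−ζ²) = 3.091 rad/s, so peak time T_p = π/ω_d = 1.02 s.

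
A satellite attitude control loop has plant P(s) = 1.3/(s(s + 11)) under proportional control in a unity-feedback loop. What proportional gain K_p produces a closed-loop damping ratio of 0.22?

Closed-loop characteristic equation: s² + 11s + K_p·1.3 = 0.
So ω_n = √(1.3K_p) and 2ζω_n = 11, giving ζ = 11/(2√(1.3K_p)).
Setting ζ = 0.22: √(1.3K_p) = 11/(2·0.22) = 25, so K_p = 625/1.3 = 481.

K_p = 481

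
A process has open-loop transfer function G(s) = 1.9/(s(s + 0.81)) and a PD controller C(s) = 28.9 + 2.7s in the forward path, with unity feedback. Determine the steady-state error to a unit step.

The open loop C(s)G(s) has a pole at the origin (type 1), so the static position error constant is infinite and e_ss = 1/(1+∞) = 0.

0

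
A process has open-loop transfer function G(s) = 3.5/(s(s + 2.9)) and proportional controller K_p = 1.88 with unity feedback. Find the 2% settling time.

T_s ≈ 2.76 s

From 1 + K_pG(s) = 0: s² + 2.9s + 6.58 = 0 ⇒ ω_n = 2.565, ζ = 0.5653.
2% settling time T_s ≈ 4/(ζω_n) = 4/1.45 = 2.76 s.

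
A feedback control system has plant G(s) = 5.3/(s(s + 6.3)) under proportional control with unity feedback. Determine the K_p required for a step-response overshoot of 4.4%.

From %OS = 100·exp(−πζ/√(1−ζ²)) = 4.4%, ζ = −ln(0.044)/√(π²+ln²(0.044)) = 0.7051.
Characteristic equation s² + 6.3s + 5.3K_p = 0 gives ζ = 6.3/(2√(5.3K_p)).
Setting ζ = 0.7051: √(5.3K_p) = 6.3/(2·0.7051) = 4.468, so K_p = 19.96/5.3 = 3.77.

K_p = 3.77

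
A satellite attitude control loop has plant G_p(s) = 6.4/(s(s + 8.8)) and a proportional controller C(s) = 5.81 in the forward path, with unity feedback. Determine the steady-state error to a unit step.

0

The open loop C(s)G_p(s) has a pole at the origin (type 1), so the static position error constant is infinite and e_ss = 1/(1+∞) = 0.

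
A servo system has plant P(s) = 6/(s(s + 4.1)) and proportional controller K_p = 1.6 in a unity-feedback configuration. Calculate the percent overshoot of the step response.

Closed-loop characteristic equation: s² + 4.1s + 9.6 = 0, so ω_n = 3.098 rad/s and ζ = 4.1/(2·3.098) = 0.6616.
%OS = 100·exp(−πζ/√(1−ζ²)) = 100·exp(−π·0.6616/√0.5622) = 6.25%.

6.25%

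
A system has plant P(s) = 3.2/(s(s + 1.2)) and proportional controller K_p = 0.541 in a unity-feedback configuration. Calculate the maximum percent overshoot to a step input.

20%

Closed-loop characteristic equation: s² + 1.2s + 1.731 = 0, so ω_n = 1.316 rad/s and ζ = 1.2/(2·1.316) = 0.456.
%OS = 100·exp(−πζ/√(1−ζ²)) = 100·exp(−π·0.456/√0.7921) = 20%.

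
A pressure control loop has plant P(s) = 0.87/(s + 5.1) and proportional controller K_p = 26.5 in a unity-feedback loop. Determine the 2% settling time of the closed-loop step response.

T_s ≈ 0.142 s

Closed-loop transfer function: T(s) = K_p·P(s)/(1 + K_p·P(s)) = 23.05/(s + 5.1 + 23.05) = 23.05/(s + 28.16).
Time constant τ = 1/28.16 = 0.03552 s, so the 2% settling time is about 4τ = 0.142 s.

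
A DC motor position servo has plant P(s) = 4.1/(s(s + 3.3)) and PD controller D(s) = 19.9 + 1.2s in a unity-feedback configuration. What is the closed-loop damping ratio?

ζ = 0.455

Forward path: (19.9 + 1.2s)·4.1/(s(s+3.3)). The closed-loop characteristic equation is s² + (3.3 + 4.1·1.2)s + 4.1·19.9 = 0.
That is s² + 8.22s + 81.59 = 0, so ω_n = 9.033 rad/s and ζ = 8.22/(2·9.033) = 0.455.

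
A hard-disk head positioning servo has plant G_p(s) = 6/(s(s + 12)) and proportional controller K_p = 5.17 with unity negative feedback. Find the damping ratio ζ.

With unity feedback the closed-loop characteristic equation is s² + 12s + 5.17·6 = s² + 12s + 31.02 = 0.
So ω_n² = 31.02 ⇒ ω_n = 5.57 rad/s, and ζ = 12/(2ω_n) = 1.08.

ζ = 1.08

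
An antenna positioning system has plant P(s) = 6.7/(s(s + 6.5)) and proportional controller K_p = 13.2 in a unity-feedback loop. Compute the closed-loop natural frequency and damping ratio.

ω_n = 9.4 rad/s, ζ = 0.346

With unity feedback the closed-loop characteristic equation is s² + 6.5s + 13.2·6.7 = s² + 6.5s + 88.44 = 0.
So ω_n² = 88.44 ⇒ ω_n = 9.404 rad/s, and ζ = 6.5/(2ω_n) = 0.346.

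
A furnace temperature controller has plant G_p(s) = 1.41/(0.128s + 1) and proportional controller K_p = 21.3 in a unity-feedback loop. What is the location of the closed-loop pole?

Closed loop: T(s) = K_p·G_p/(1+K_p·G_p) = 30.03/(0.128s + 1 + 30.03), with pole at s = −(1 + 30.03)/0.128 = −242.4.

s = -242.4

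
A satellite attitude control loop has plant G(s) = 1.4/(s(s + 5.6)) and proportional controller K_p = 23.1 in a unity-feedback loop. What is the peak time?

From 1 + K_pG(s) = 0: s² + 5.6s + 32.34 = 0 ⇒ ω_n = 5.687, ζ = 0.4924.
Damped frequency ω_d = ω_n√(1−ζ²) = 4.95 rad/s, so peak time T_p = π/ω_d = 0.635 s.

T_p = 0.635 s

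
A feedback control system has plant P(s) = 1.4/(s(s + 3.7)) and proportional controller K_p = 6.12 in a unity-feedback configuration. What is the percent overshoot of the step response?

7.71%

Closed-loop characteristic equation: s² + 3.7s + 8.568 = 0, so ω_n = 2.927 rad/s and ζ = 3.7/(2·2.927) = 0.632.
%OS = 100·exp(−πζ/√(1−ζ²)) = 100·exp(−π·0.632/√0.6005) = 7.71%.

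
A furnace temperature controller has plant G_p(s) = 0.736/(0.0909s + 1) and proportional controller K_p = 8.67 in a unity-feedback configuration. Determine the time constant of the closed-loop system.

Closed loop: T(s) = K_p·G_p/(1+K_p·G_p) = 6.381/(0.0909s + 1 + 6.381), with pole at s = −(1 + 6.381)/0.0909 = −81.2.
Closed-loop time constant τ = 1/81.2 = 0.0123 s.

τ = 0.0123 s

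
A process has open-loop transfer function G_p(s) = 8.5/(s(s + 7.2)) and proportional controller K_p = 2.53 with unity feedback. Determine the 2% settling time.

T_s ≈ 1.11 s

Closed-loop characteristic equation: s² + 7.2s + 21.5 = 0, so ω_n = 4.637 rad/s and ζ = 7.2/(2·4.637) = 0.7763.
2% settling time T_s ≈ 4/(ζω_n) = 4/3.6 = 1.11 s.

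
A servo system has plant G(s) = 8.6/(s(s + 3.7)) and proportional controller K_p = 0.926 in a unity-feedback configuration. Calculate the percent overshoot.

6.54%

From 1 + K_pG(s) = 0: s² + 3.7s + 7.964 = 0 ⇒ ω_n = 2.822, ζ = 0.6556.
%OS = 100·exp(−πζ/√(1−ζ²)) = 100·exp(−π·0.6556/√0.5702) = 6.54%.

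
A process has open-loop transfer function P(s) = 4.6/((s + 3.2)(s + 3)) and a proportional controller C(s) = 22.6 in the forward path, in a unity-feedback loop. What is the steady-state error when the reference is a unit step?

0.0845

The loop is type 0. Static position error constant K_pos = C(0)·P(0) = 22.6·0.4792 = 10.83.
Steady-state error to a unit step: e_ss = 1/(1+K_pos) = 1/11.83 = 0.0845.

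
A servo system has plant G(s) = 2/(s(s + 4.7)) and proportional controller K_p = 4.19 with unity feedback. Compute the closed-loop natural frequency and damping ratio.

ω_n = 2.89 rad/s, ζ = 0.812

With unity feedback the closed-loop characteristic equation is s² + 4.7s + 4.19·2 = s² + 4.7s + 8.38 = 0.
Matching s² + 2ζω_n s + ω_n²: ω_n = √8.38 = 2.895 rad/s and 2ζω_n = 4.7, so ζ = 4.7/(2·2.895) = 0.812.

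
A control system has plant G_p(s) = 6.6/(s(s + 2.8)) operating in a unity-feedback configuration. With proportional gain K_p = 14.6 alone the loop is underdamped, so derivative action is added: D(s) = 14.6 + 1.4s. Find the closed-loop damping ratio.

ζ = 0.613

Forward path: (14.6 + 1.4s)·6.6/(s(s+2.8)). The closed-loop characteristic equation is s² + (2.8 + 6.6·1.4)s + 6.6·14.6 = 0.
That is s² + 12.04s + 96.36 = 0, so ω_n = 9.816 rad/s and ζ = 12.04/(2·9.816) = 0.6133.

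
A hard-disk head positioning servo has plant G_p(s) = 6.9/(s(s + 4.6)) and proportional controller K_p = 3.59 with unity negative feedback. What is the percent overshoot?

19.5%

The closed-loop denominator s² + 4.6s + 24.77 gives ω_n = √24.77 = 4.977 and ζ = 4.6/(2ω_n) = 0.4621.
%OS = 100·exp(−πζ/√(1−ζ²)) = 100·exp(−π·0.4621/√0.7864) = 19.5%.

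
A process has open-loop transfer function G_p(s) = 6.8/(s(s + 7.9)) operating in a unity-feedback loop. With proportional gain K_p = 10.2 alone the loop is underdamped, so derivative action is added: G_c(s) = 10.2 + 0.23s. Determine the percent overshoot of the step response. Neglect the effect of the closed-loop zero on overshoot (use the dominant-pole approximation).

11.4%

Forward path: (10.2 + 0.23s)·6.8/(s(s+7.9)). The closed-loop characteristic equation is s² + (7.9 + 6.8·0.23)s + 6.8·10.2 = 0.
That is s² + 9.464s + 69.36 = 0, so ω_n = 8.328 rad/s and ζ = 9.464/(2·8.328) = 0.5682.
%OS = 100·exp(−πζ/√(1−ζ²)) = 11.4%.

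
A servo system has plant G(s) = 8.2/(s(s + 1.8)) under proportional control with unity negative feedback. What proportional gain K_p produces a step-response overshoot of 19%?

From %OS = 100·exp(−πζ/√(1−ζ²)) = 19%, ζ = −ln(0.19)/√(π²+ln²(0.19)) = 0.4673.
Characteristic equation s² + 1.8s + 8.2K_p = 0 gives ζ = 1.8/(2√(8.2K_p)).
Setting ζ = 0.4673: √(8.2K_p) = 1.8/(2·0.4673) = 1.926, so K_p = 3.709/8.2 = 0.452.

K_p = 0.452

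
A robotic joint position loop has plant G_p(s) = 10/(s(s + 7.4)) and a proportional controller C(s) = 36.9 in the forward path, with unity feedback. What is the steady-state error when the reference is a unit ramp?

0.0201

The loop has one pole at the origin (type 1). Velocity error constant K_v = lim_{s→0} s·C(s)G_p(s) = 36.9·10/7.4 = 49.86.
Steady-state error to a unit ramp: e_ss = 1/K_v = 0.0201.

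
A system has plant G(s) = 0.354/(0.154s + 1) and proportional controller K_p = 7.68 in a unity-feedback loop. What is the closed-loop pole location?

s = -24.15

Closed loop: T(s) = K_p·G/(1+K_p·G) = 2.719/(0.154s + 1 + 2.719), with pole at s = −(1 + 2.719)/0.154 = −24.15.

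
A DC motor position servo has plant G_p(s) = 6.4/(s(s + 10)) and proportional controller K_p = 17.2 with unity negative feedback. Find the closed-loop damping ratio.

ζ = 0.477

With unity feedback the closed-loop characteristic equation is s² + 10s + 17.2·6.4 = s² + 10s + 110.1 = 0.
Matching s² + 2ζω_n s + ω_n²: ω_n = √110.1 = 10.49 rad/s and 2ζω_n = 10, so ζ = 10/(2·10.49) = 0.477.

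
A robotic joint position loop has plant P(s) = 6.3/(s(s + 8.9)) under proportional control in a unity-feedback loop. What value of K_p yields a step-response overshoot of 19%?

K_p = 14.4

From %OS = 100·exp(−πζ/√(1−ζ²)) = 19%, ζ = −ln(0.19)/√(π²+ln²(0.19)) = 0.4673.
Characteristic equation s² + 8.9s + 6.3K_p = 0 gives ζ = 8.9/(2√(6.3K_p)).
Setting ζ = 0.4673: √(6.3K_p) = 8.9/(2·0.4673) = 9.522, so K_p = 90.67/6.3 = 14.4.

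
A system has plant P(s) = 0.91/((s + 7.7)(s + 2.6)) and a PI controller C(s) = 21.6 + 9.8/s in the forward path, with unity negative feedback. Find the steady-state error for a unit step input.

The open loop C(s)P(s) has a pole at the origin (type 1), so the static position error constant is infinite and e_ss = 1/(1+∞) = 0.

0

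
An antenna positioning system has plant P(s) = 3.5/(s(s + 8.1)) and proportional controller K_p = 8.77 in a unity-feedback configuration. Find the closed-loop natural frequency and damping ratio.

The closed-loop denominator is s(s+8.1) + 8.77·3.5 = s² + 8.1s + 30.7.
So ω_n² = 30.7 ⇒ ω_n = 5.54 rad/s, and ζ = 8.1/(2ω_n) = 0.731.

ω_n = 5.54 rad/s, ζ = 0.731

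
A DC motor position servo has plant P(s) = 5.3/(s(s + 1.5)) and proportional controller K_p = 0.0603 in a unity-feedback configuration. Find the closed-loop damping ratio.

ζ = 1.33

With unity feedback the closed-loop characteristic equation is s² + 1.5s + 0.0603·5.3 = s² + 1.5s + 0.3196 = 0.
Matching s² + 2ζω_n s + ω_n²: ω_n = √0.3196 = 0.5653 rad/s and 2ζω_n = 1.5, so ζ = 1.5/(2·0.5653) = 1.33.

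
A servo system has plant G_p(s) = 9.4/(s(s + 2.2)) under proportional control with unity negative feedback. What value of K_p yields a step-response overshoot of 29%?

K_p = 0.958

From %OS = 100·exp(−πζ/√(1−ζ²)) = 29%, ζ = −ln(0.29)/√(π²+ln²(0.29)) = 0.3666.
Characteristic equation s² + 2.2s + 9.4K_p = 0 gives ζ = 2.2/(2√(9.4K_p)).
Setting ζ = 0.3666: √(9.4K_p) = 2.2/(2·0.3666) = 3.001, so K_p = 9.003/9.4 = 0.958.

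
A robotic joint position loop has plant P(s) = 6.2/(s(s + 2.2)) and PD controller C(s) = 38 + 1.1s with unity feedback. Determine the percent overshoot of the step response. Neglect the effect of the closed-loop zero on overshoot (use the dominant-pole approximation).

Forward path: (38 + 1.1s)·6.2/(s(s+2.2)). The closed-loop characteristic equation is s² + (2.2 + 6.2·1.1)s + 6.2·38 = 0.
That is s² + 9.02s + 235.6 = 0, so ω_n = 15.35 rad/s and ζ = 9.02/(2·15.35) = 0.2938.
%OS = 100·exp(−πζ/√(1−ζ²)) = 38.1%.

38.1%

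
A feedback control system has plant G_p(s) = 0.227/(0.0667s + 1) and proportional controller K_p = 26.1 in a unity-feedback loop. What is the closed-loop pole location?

s = -103.8

Closed loop: T(s) = K_p·G_p/(1+K_p·G_p) = 5.925/(0.0667s + 1 + 5.925), with pole at s = −(1 + 5.925)/0.0667 = −103.8.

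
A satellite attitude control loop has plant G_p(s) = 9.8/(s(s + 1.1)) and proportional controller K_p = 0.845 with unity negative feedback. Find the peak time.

Closed-loop characteristic equation: s² + 1.1s + 8.281 = 0, so ω_n = 2.878 rad/s and ζ = 1.1/(2·2.878) = 0.1911.
Damped frequency ω_d = ω_n√(1−ζ²) = 2.825 rad/s, so peak time T_p = π/ω_d = 1.11 s.

T_p = 1.11 s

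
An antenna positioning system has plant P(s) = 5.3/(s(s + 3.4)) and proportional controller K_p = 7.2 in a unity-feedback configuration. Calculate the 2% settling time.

Closed-loop characteristic equation: s² + 3.4s + 38.16 = 0, so ω_n = 6.177 rad/s and ζ = 3.4/(2·6.177) = 0.2752.
2% settling time T_s ≈ 4/(ζω_n) = 4/1.7 = 2.35 s.

T_s ≈ 2.35 s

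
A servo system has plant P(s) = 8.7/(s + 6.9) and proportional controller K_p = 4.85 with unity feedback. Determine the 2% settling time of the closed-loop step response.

Closed-loop transfer function: T(s) = K_p·P(s)/(1 + K_p·P(s)) = 42.19/(s + 6.9 + 42.19) = 42.19/(s + 49.09).
Time constant τ = 1/49.09 = 0.02037 s, so the 2% settling time is about 4τ = 0.0815 s.

T_s ≈ 0.0815 s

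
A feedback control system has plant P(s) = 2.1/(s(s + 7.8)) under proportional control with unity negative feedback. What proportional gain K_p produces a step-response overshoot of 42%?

From %OS = 100·exp(−πζ/√(1−ζ²)) = 42%, ζ = −ln(0.42)/√(π²+ln²(0.42)) = 0.2662.
Characteristic equation s² + 7.8s + 2.1K_p = 0 gives ζ = 7.8/(2√(2.1K_p)).
Setting ζ = 0.2662: √(2.1K_p) = 7.8/(2·0.2662) = 14.65, so K_p = 214.7/2.1 = 102.

K_p = 102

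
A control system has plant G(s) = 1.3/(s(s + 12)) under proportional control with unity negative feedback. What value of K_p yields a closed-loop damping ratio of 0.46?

K_p = 131

Closed-loop characteristic equation: s² + 12s + K_p·1.3 = 0.
So ω_n = √(1.3K_p) and 2ζω_n = 12, giving ζ = 12/(2√(1.3K_p)).
Setting ζ = 0.46: √(1.3K_p) = 12/(2·0.46) = 13.04, so K_p = 170.1/1.3 = 131.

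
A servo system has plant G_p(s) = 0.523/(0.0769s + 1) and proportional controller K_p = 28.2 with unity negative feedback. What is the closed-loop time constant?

Closed loop: T(s) = K_p·G_p/(1+K_p·G_p) = 14.75/(0.0769s + 1 + 14.75), with pole at s = −(1 + 14.75)/0.0769 = −204.8.
Closed-loop time constant τ = 1/204.8 = 0.00488 s.

τ = 0.00488 s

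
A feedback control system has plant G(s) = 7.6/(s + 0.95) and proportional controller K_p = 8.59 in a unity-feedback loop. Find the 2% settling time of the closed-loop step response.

Closed-loop transfer function: T(s) = K_p·G(s)/(1 + K_p·G(s)) = 65.28/(s + 0.95 + 65.28) = 65.28/(s + 66.23).
Time constant τ = 1/66.23 = 0.0151 s, so the 2% settling time is about 4τ = 0.0604 s.

T_s ≈ 0.0604 s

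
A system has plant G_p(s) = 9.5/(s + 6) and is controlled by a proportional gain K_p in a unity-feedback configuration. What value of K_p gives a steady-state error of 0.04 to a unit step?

Steady-state error for a unit step on this type-0 loop is 1/(1 + K_p·G_p(0)).
G_p(0) = 1.583. Require 1/(1 + K_p·1.583) = 0.04, so 1 + 1.583·K_p = 25.
K_p = (25 − 1)/1.583 = 15.2.

K_p = 15.2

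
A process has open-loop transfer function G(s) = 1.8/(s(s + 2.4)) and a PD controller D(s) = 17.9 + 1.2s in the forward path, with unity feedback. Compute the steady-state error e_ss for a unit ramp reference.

0.0745

The loop has one pole at the origin (type 1). Velocity error constant K_v = lim_{s→0} s·D(s)G(s) = 17.9·1.8/2.4 = 13.43.
Steady-state error to a unit ramp: e_ss = 1/K_v = 0.0745.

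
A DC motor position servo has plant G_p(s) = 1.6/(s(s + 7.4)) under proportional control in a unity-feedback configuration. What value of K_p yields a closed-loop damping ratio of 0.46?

K_p = 40.4

Closed-loop characteristic equation: s² + 7.4s + K_p·1.6 = 0.
So ω_n = √(1.6K_p) and 2ζω_n = 7.4, giving ζ = 7.4/(2√(1.6K_p)).
Setting ζ = 0.46: √(1.6K_p) = 7.4/(2·0.46) = 8.043, so K_p = 64.7/1.6 = 40.4.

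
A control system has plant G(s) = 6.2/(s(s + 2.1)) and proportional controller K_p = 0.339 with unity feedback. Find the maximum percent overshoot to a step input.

Closed-loop characteristic equation: s² + 2.1s + 2.102 = 0, so ω_n = 1.45 rad/s and ζ = 2.1/(2·1.45) = 0.7243.
%OS = 100·exp(−πζ/√(1−ζ²)) = 100·exp(−π·0.7243/√0.4754) = 3.69%.

3.69%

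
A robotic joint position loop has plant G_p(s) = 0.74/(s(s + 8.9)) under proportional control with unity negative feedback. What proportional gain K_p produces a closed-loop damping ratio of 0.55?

K_p = 88.5

Closed-loop characteristic equation: s² + 8.9s + K_p·0.74 = 0.
So ω_n = √(0.74K_p) and 2ζω_n = 8.9, giving ζ = 8.9/(2√(0.74K_p)).
Setting ζ = 0.55: √(0.74K_p) = 8.9/(2·0.55) = 8.091, so K_p = 65.46/0.74 = 88.5.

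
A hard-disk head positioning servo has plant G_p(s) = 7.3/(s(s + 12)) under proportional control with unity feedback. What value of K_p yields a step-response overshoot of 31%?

From %OS = 100·exp(−πζ/√(1−ζ²)) = 31%, ζ = −ln(0.31)/√(π²+ln²(0.31)) = 0.3493.
Characteristic equation s² + 12s + 7.3K_p = 0 gives ζ = 12/(2√(7.3K_p)).
Setting ζ = 0.3493: √(7.3K_p) = 12/(2·0.3493) = 17.18, so K_p = 295/7.3 = 40.4.

K_p = 40.4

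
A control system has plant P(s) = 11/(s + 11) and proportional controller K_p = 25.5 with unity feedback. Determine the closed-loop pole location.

Closed-loop transfer function: T(s) = K_p·P(s)/(1 + K_p·P(s)) = 280.5/(s + 11 + 280.5) = 280.5/(s + 291.5).
The closed-loop pole is at s = −291.5.

s = -291.5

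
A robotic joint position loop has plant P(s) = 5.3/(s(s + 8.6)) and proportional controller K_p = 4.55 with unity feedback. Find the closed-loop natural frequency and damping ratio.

1 + K_p·P(s) = 0 gives s² + 8.6s + 24.11 = 0.
Matching s² + 2ζω_n s + ω_n²: ω_n = √24.11 = 4.911 rad/s and 2ζω_n = 8.6, so ζ = 8.6/(2·4.911) = 0.876.

ω_n = 4.91 rad/s, ζ = 0.876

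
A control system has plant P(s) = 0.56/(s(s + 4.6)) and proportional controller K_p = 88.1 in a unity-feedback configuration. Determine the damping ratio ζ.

1 + K_p·P(s) = 0 gives s² + 4.6s + 49.34 = 0.
So ω_n² = 49.34 ⇒ ω_n = 7.024 rad/s, and ζ = 4.6/(2ω_n) = 0.327.

ζ = 0.327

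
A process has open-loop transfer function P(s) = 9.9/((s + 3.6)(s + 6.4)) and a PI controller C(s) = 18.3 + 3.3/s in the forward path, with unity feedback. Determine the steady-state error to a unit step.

0

The open loop C(s)P(s) has a pole at the origin (type 1), so the static position error constant is infinite and e_ss = 1/(1+∞) = 0.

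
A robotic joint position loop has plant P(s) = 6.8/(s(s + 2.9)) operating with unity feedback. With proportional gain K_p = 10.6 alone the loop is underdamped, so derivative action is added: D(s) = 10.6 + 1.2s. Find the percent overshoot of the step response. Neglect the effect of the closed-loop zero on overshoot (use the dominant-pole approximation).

6.74%

Forward path: (10.6 + 1.2s)·6.8/(s(s+2.9)). The closed-loop characteristic equation is s² + (2.9 + 6.8·1.2)s + 6.8·10.6 = 0.
That is s² + 11.06s + 72.08 = 0, so ω_n = 8.49 rad/s and ζ = 11.06/(2·8.49) = 0.6514.
%OS = 100·exp(−πζ/√(1−ζ²)) = 6.74%.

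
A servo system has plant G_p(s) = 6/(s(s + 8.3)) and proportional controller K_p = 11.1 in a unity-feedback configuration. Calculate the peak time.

T_p = 0.447 s

Closed-loop characteristic equation: s² + 8.3s + 66.6 = 0, so ω_n = 8.161 rad/s and ζ = 8.3/(2·8.161) = 0.5085.
Damped frequency ω_d = ω_n√(1−ζ²) = 7.027 rad/s, so peak time T_p = π/ω_d = 0.447 s.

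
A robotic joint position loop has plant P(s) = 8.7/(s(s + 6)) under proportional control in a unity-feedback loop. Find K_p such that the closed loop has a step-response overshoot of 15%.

From %OS = 100·exp(−πζ/√(1−ζ²)) = 15%, ζ = −ln(0.15)/√(π²+ln²(0.15)) = 0.5169.
Characteristic equation s² + 6s + 8.7K_p = 0 gives ζ = 6/(2√(8.7K_p)).
Setting ζ = 0.5169: √(8.7K_p) = 6/(2·0.5169) = 5.803, so K_p = 33.68/8.7 = 3.87.

K_p = 3.87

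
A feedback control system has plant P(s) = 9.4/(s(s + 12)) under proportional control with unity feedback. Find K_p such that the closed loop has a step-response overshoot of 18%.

From %OS = 100·exp(−πζ/√(1−ζ²)) = 18%, ζ = −ln(0.18)/√(π²+ln²(0.18)) = 0.4791.
Characteristic equation s² + 12s + 9.4K_p = 0 gives ζ = 12/(2√(9.4K_p)).
Setting ζ = 0.4791: √(9.4K_p) = 12/(2·0.4791) = 12.52, so K_p = 156.8/9.4 = 16.7.

K_p = 16.7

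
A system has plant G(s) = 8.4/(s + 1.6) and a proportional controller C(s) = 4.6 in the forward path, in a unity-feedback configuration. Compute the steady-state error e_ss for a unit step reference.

0.0398

The loop is type 0. Static position error constant K_pos = C(0)·G(0) = 4.6·5.25 = 24.15.
Steady-state error to a unit step: e_ss = 1/(1+K_pos) = 1/25.15 = 0.0398.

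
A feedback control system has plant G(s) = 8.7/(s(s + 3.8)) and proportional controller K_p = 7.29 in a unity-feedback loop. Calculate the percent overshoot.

The closed-loop denominator s² + 3.8s + 63.42 gives ω_n = √63.42 = 7.964 and ζ = 3.8/(2ω_n) = 0.2386.
%OS = 100·exp(−πζ/√(1−ζ²)) = 100·exp(−π·0.2386/√0.9431) = 46.2%.

46.2%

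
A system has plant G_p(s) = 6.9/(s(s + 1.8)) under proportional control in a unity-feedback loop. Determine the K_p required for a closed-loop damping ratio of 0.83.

K_p = 0.17

Closed-loop characteristic equation: s² + 1.8s + K_p·6.9 = 0.
So ω_n = √(6.9K_p) and 2ζω_n = 1.8, giving ζ = 1.8/(2√(6.9K_p)).
Setting ζ = 0.83: √(6.9K_p) = 1.8/(2·0.83) = 1.084, so K_p = 1.176/6.9 = 0.17.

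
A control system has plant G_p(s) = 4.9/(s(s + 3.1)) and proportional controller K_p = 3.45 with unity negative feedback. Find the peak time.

T_p = 0.825 s

From 1 + K_pG_p(s) = 0: s² + 3.1s + 16.91 = 0 ⇒ ω_n = 4.112, ζ = 0.377.
Damped frequency ω_d = ω_n√(1−ζ²) = 3.808 rad/s, so peak time T_p = π/ω_d = 0.825 s.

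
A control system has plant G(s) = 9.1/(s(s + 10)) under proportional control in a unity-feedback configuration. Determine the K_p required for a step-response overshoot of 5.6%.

From %OS = 100·exp(−πζ/√(1−ζ²)) = 5.6%, ζ = −ln(0.056)/√(π²+ln²(0.056)) = 0.6761.
Characteristic equation s² + 10s + 9.1K_p = 0 gives ζ = 10/(2√(9.1K_p)).
Setting ζ = 0.6761: √(9.1K_p) = 10/(2·0.6761) = 7.396, so K_p = 54.7/9.1 = 6.01.

K_p = 6.01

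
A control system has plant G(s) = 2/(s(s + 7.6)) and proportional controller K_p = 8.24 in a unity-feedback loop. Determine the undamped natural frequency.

ω_n = 4.06 rad/s

With unity feedback the closed-loop characteristic equation is s² + 7.6s + 8.24·2 = s² + 7.6s + 16.48 = 0.
Matching s² + 2ζω_n s + ω_n²: ω_n = √16.48 = 4.06 rad/s and 2ζω_n = 7.6, so ζ = 7.6/(2·4.06) = 0.936.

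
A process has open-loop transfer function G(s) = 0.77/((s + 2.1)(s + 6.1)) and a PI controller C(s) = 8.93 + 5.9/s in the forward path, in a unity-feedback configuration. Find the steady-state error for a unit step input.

0

The open loop C(s)G(s) has a pole at the origin (type 1), so the static position error constant is infinite and e_ss = 1/(1+∞) = 0.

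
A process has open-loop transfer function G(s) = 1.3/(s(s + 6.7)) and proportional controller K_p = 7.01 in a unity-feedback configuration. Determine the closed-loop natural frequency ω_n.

The closed-loop denominator is s(s+6.7) + 7.01·1.3 = s² + 6.7s + 9.113.
So ω_n² = 9.113 ⇒ ω_n = 3.019 rad/s, and ζ = 6.7/(2ω_n) = 1.11.

ω_n = 3.02 rad/s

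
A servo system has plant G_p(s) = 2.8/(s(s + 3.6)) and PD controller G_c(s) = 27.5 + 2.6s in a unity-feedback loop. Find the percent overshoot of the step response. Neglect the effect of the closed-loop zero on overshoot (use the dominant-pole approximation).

Forward path: (27.5 + 2.6s)·2.8/(s(s+3.6)). The closed-loop characteristic equation is s² + (3.6 + 2.8·2.6)s + 2.8·27.5 = 0.
That is s² + 10.88s + 77 = 0, so ω_n = 8.775 rad/s and ζ = 10.88/(2·8.775) = 0.6199.
%OS = 100·exp(−πζ/√(1−ζ²)) = 8.36%.

8.36%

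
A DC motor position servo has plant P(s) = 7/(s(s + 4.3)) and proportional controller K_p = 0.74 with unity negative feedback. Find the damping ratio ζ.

1 + K_p·P(s) = 0 gives s² + 4.3s + 5.18 = 0.
Matching s² + 2ζω_n s + ω_n²: ω_n = √5.18 = 2.276 rad/s and 2ζω_n = 4.3, so ζ = 4.3/(2·2.276) = 0.945.

ζ = 0.945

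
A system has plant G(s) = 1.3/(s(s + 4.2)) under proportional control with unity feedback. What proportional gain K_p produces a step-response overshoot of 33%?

From %OS = 100·exp(−πζ/√(1−ζ²)) = 33%, ζ = −ln(0.33)/√(π²+ln²(0.33)) = 0.3328.
Characteristic equation s² + 4.2s + 1.3K_p = 0 gives ζ = 4.2/(2√(1.3K_p)).
Setting ζ = 0.3328: √(1.3K_p) = 4.2/(2·0.3328) = 6.31, so K_p = 39.82/1.3 = 30.6.

K_p = 30.6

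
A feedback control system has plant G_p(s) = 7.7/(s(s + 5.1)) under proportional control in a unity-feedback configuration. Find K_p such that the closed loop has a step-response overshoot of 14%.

K_p = 3

From %OS = 100·exp(−πζ/√(1−ζ²)) = 14%, ζ = −ln(0.14)/√(π²+ln²(0.14)) = 0.5305.
Characteristic equation s² + 5.1s + 7.7K_p = 0 gives ζ = 5.1/(2√(7.7K_p)).
Setting ζ = 0.5305: √(7.7K_p) = 5.1/(2·0.5305) = 4.807, so K_p = 23.1/7.7 = 3.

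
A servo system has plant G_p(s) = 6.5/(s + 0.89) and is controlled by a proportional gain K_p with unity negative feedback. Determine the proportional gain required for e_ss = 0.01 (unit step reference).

K_p = 13.6

For a type-0 loop with proportional control, e_ss = 1/(1 + K_p·G_p(0)).
G_p(0) = 7.303. Require 1/(1 + K_p·7.303) = 0.01, so 1 + 7.303·K_p = 100.
K_p = (100 − 1)/7.303 = 13.6.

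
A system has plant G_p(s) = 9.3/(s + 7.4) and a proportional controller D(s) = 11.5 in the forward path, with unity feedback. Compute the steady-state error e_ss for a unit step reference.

0.0647

The loop is type 0. Static position error constant K_pos = D(0)·G_p(0) = 11.5·1.257 = 14.45.
Steady-state error to a unit step: e_ss = 1/(1+K_pos) = 1/15.45 = 0.0647.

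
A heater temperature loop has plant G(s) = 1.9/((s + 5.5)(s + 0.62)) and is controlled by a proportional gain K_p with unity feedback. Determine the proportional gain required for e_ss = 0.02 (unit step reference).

K_p = 87.9

Steady-state error for a unit step on this type-0 loop is 1/(1 + K_p·G(0)).
G(0) = 0.5572. Require 1/(1 + K_p·0.5572) = 0.02, so 1 + 0.5572·K_p = 50.
K_p = (50 − 1)/0.5572 = 87.9.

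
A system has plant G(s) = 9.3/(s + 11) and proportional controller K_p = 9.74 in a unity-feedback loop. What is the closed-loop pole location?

s = -101.6

Closed-loop transfer function: T(s) = K_p·G(s)/(1 + K_p·G(s)) = 90.58/(s + 11 + 90.58) = 90.58/(s + 101.6).
The closed-loop pole is at s = −101.6.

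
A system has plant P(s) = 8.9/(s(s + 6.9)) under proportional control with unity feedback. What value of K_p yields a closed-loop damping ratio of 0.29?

K_p = 15.9

Closed-loop characteristic equation: s² + 6.9s + K_p·8.9 = 0.
So ω_n = √(8.9K_p) and 2ζω_n = 6.9, giving ζ = 6.9/(2√(8.9K_p)).
Setting ζ = 0.29: √(8.9K_p) = 6.9/(2·0.29) = 11.9, so K_p = 141.5/8.9 = 15.9.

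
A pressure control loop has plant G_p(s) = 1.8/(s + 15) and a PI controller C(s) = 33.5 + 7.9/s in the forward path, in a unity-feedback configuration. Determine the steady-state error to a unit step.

The open loop C(s)G_p(s) has a pole at the origin (type 1), so the static position error constant is infinite and e_ss = 1/(1+∞) = 0.

0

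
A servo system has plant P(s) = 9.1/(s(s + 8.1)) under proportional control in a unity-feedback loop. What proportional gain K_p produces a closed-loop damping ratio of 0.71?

K_p = 3.58

Closed-loop characteristic equation: s² + 8.1s + K_p·9.1 = 0.
So ω_n = √(9.1K_p) and 2ζω_n = 8.1, giving ζ = 8.1/(2√(9.1K_p)).
Setting ζ = 0.71: √(9.1K_p) = 8.1/(2·0.71) = 5.704, so K_p = 32.54/9.1 = 3.58.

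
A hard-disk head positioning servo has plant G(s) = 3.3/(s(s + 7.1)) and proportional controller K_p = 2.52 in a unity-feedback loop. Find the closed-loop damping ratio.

ζ = 1.23

1 + K_p·G(s) = 0 gives s² + 7.1s + 8.316 = 0.
Matching s² + 2ζω_n s + ω_n²: ω_n = √8.316 = 2.884 rad/s and 2ζω_n = 7.1, so ζ = 7.1/(2·2.884) = 1.23.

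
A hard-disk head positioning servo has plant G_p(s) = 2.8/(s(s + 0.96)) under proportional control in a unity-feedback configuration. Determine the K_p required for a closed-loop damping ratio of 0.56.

K_p = 0.262

Closed-loop characteristic equation: s² + 0.96s + K_p·2.8 = 0.
So ω_n = √(2.8K_p) and 2ζω_n = 0.96, giving ζ = 0.96/(2√(2.8K_p)).
Setting ζ = 0.56: √(2.8K_p) = 0.96/(2·0.56) = 0.8571, so K_p = 0.7347/2.8 = 0.262.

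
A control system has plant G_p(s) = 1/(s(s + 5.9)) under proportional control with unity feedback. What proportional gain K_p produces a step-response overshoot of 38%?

K_p = 100

From %OS = 100·exp(−πζ/√(1−ζ²)) = 38%, ζ = −ln(0.38)/√(π²+ln²(0.38)) = 0.2943.
Characteristic equation s² + 5.9s + 1K_p = 0 gives ζ = 5.9/(2√(1K_p)).
Setting ζ = 0.2943: √(1K_p) = 5.9/(2·0.2943) = 10.02, so K_p = 100.4/1 = 100.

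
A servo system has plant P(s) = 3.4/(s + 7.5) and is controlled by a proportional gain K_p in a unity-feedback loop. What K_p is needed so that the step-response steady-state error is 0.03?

K_p = 71.3

For a type-0 loop with proportional control, e_ss = 1/(1 + K_p·P(0)).
P(0) = 0.4533. Require 1/(1 + K_p·0.4533) = 0.03, so 1 + 0.4533·K_p = 33.33.
K_p = (33.33 − 1)/0.4533 = 71.3.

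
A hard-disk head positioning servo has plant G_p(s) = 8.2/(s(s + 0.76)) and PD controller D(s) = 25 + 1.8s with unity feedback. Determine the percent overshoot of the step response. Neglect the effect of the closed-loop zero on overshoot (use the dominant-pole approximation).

Forward path: (25 + 1.8s)·8.2/(s(s+0.76)). The closed-loop characteristic equation is s² + (0.76 + 8.2·1.8)s + 8.2·25 = 0.
That is s² + 15.52s + 205 = 0, so ω_n = 14.32 rad/s and ζ = 15.52/(2·14.32) = 0.542.
%OS = 100·exp(−πζ/√(1−ζ²)) = 13.2%.

13.2%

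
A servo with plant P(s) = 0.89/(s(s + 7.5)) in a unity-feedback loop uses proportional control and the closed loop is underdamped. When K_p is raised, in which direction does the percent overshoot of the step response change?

ζ = 7.5/(2√(0.89K_p)) decreases as K_p grows; lower damping means more overshoot.

increase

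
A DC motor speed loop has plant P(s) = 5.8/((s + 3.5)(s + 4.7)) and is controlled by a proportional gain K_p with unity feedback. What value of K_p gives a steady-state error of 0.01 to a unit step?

K_p = 281

The loop is type 0, so e_ss(step) = 1/(1 + K_pos) with K_pos = K_p·P(0).
P(0) = 0.3526. Require 1/(1 + K_p·0.3526) = 0.01, so 1 + 0.3526·K_p = 100.
K_p = (100 − 1)/0.3526 = 281.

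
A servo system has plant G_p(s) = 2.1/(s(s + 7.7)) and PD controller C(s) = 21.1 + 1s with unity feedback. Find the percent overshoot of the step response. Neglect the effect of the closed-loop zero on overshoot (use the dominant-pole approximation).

3.28%

Forward path: (21.1 + 1s)·2.1/(s(s+7.7)). The closed-loop characteristic equation is s² + (7.7 + 2.1·1)s + 2.1·21.1 = 0.
That is s² + 9.8s + 44.31 = 0, so ω_n = 6.657 rad/s and ζ = 9.8/(2·6.657) = 0.7361.
%OS = 100·exp(−πζ/√(1−ζ²)) = 3.28%.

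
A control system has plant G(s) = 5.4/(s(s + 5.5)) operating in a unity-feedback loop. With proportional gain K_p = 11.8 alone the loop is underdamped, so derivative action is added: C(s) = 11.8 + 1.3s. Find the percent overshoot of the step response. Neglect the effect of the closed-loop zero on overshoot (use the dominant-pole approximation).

1.89%

Forward path: (11.8 + 1.3s)·5.4/(s(s+5.5)). The closed-loop characteristic equation is s² + (5.5 + 5.4·1.3)s + 5.4·11.8 = 0.
That is s² + 12.52s + 63.72 = 0, so ω_n = 7.982 rad/s and ζ = 12.52/(2·7.982) = 0.7842.
%OS = 100·exp(−πζ/√(1−ζ²)) = 1.89%.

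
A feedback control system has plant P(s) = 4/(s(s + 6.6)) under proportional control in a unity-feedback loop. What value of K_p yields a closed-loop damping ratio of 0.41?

K_p = 16.2

Closed-loop characteristic equation: s² + 6.6s + K_p·4 = 0.
So ω_n = √(4K_p) and 2ζω_n = 6.6, giving ζ = 6.6/(2√(4K_p)).
Setting ζ = 0.41: √(4K_p) = 6.6/(2·0.41) = 8.049, so K_p = 64.78/4 = 16.2.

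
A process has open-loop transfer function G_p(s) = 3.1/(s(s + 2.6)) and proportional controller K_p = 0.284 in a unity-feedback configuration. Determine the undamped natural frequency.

ω_n = 0.938 rad/s

The closed-loop denominator is s(s+2.6) + 0.284·3.1 = s² + 2.6s + 0.8804.
So ω_n² = 0.8804 ⇒ ω_n = 0.9383 rad/s, and ζ = 2.6/(2ω_n) = 1.39.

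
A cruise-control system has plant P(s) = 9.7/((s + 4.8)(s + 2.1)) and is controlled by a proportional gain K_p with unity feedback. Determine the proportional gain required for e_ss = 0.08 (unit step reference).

K_p = 12

Steady-state error for a unit step on this type-0 loop is 1/(1 + K_p·P(0)).
P(0) = 0.9623. Require 1/(1 + K_p·0.9623) = 0.08, so 1 + 0.9623·K_p = 12.5.
K_p = (12.5 − 1)/0.9623 = 12.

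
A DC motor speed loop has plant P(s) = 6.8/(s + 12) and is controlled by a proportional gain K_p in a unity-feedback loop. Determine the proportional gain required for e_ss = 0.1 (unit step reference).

The loop is type 0, so e_ss(step) = 1/(1 + K_pos) with K_pos = K_p·P(0).
P(0) = 0.5667. Require 1/(1 + K_p·0.5667) = 0.1, so 1 + 0.5667·K_p = 10.
K_p = (10 − 1)/0.5667 = 15.9.

K_p = 15.9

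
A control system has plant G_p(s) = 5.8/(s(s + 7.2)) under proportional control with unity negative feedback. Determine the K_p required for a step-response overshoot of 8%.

K_p = 5.69

From %OS = 100·exp(−πζ/√(1−ζ²)) = 8%, ζ = −ln(0.08)/√(π²+ln²(0.08)) = 0.6266.
Characteristic equation s² + 7.2s + 5.8K_p = 0 gives ζ = 7.2/(2√(5.8K_p)).
Setting ζ = 0.6266: √(5.8K_p) = 7.2/(2·0.6266) = 5.746, so K_p = 33.01/5.8 = 5.69.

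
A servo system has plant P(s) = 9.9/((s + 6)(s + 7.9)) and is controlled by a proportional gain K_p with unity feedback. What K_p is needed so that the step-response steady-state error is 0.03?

For a type-0 loop with proportional control, e_ss = 1/(1 + K_p·P(0)).
P(0) = 0.2089. Require 1/(1 + K_p·0.2089) = 0.03, so 1 + 0.2089·K_p = 33.33.
K_p = (33.33 − 1)/0.2089 = 155.

K_p = 155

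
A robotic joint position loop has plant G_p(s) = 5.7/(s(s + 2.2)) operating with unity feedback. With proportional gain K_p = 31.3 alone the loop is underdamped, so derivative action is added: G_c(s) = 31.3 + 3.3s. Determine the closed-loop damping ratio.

ζ = 0.786

Forward path: (31.3 + 3.3s)·5.7/(s(s+2.2)). The closed-loop characteristic equation is s² + (2.2 + 5.7·3.3)s + 5.7·31.3 = 0.
That is s² + 21.01s + 178.4 = 0, so ω_n = 13.36 rad/s and ζ = 21.01/(2·13.36) = 0.7865.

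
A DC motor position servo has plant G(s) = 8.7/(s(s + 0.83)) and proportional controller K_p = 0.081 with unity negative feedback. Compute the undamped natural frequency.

With unity feedback the closed-loop characteristic equation is s² + 0.83s + 0.081·8.7 = s² + 0.83s + 0.7047 = 0.
So ω_n² = 0.7047 ⇒ ω_n = 0.8395 rad/s, and ζ = 0.83/(2ω_n) = 0.494.

ω_n = 0.839 rad/s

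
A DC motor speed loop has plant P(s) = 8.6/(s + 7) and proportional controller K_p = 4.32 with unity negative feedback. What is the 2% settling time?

T_s ≈ 0.0906 s

Closed-loop transfer function: T(s) = K_p·P(s)/(1 + K_p·P(s)) = 37.15/(s + 7 + 37.15) = 37.15/(s + 44.15).
Time constant τ = 1/44.15 = 0.02265 s, so the 2% settling time is about 4τ = 0.0906 s.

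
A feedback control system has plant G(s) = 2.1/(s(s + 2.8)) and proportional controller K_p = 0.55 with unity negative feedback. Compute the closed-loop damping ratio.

1 + K_p·G(s) = 0 gives s² + 2.8s + 1.155 = 0.
Matching s² + 2ζω_n s + ω_n²: ω_n = √1.155 = 1.075 rad/s and 2ζω_n = 2.8, so ζ = 2.8/(2·1.075) = 1.3.

ζ = 1.3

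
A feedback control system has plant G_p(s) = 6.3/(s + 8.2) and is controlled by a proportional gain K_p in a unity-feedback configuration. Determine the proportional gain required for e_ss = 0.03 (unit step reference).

K_p = 42.1

Steady-state error for a unit step on this type-0 loop is 1/(1 + K_p·G_p(0)).
G_p(0) = 0.7683. Require 1/(1 + K_p·0.7683) = 0.03, so 1 + 0.7683·K_p = 33.33.
K_p = (33.33 − 1)/0.7683 = 42.1.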